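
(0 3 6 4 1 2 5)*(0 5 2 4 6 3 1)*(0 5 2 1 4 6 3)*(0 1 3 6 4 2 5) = (0 2 3 1 4)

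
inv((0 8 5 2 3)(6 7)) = (0 3 2 5 8)(6 7)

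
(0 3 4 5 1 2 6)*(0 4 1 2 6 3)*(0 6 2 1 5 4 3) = (0 6 3 5 1 2)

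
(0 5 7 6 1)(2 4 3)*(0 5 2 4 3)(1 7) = (0 2 3 4)(1 5)(6 7)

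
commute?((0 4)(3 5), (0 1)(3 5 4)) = no:(0 4)(3 5) * (0 1)(3 5 4) = (0 3 4 1), (0 1)(3 5 4) * (0 4)(3 5) = (0 1 4 5)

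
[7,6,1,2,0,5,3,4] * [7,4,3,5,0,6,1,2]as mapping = [0→2,1→1,2→4,3→3,4→7,5→6,6→5,7→0]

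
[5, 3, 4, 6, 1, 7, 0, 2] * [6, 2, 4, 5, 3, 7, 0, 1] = [7, 5, 3, 0, 2, 1, 6, 4]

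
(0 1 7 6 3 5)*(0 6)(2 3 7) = (0 1 2 3 5 6 7)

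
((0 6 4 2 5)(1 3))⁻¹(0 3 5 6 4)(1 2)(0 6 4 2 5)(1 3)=(0 4 2 6 1)(3 5)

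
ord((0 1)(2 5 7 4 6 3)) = 6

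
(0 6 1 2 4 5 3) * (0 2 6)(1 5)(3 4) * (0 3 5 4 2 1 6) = (0 3 1)(2 5)(4 6)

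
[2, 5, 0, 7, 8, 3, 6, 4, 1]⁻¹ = [2, 8, 0, 5, 7, 1, 6, 3, 4]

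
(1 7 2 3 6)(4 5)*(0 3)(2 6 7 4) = (0 3 7 6 1 4 5 2)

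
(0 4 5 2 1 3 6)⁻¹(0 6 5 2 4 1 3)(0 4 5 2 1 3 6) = (0 2 1 5 3 6 4)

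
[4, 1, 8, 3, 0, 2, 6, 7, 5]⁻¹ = [4, 1, 5, 3, 0, 8, 6, 7, 2]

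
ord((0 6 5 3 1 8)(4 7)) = 6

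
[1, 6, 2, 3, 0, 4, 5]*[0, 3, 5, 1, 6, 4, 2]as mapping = [0→3, 1→2, 2→5, 3→1, 4→0, 5→6, 6→4]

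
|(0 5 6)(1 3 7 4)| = 12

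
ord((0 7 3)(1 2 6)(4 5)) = 6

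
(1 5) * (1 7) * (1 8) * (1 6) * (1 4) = (1 5 7 8 6 4)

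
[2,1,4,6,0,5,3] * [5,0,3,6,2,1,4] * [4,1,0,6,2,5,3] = [6,4,0,2,5,1,3]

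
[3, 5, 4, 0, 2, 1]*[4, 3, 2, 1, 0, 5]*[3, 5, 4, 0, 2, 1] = [5, 1, 3, 2, 4, 0]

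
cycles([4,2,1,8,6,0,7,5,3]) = (0 4 6 7 5)(1 2)(3 8)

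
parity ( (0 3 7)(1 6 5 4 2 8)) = odd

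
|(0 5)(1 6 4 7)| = 4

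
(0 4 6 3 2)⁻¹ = (0 2 3 6 4)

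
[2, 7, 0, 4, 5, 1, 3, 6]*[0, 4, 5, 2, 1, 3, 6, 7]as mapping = [0→5, 1→7, 2→0, 3→1, 4→3, 5→4, 6→2, 7→6]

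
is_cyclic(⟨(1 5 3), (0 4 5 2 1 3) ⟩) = no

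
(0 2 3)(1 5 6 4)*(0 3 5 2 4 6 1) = (0 4)(1 2 5)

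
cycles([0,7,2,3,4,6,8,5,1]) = (1 7 5 6 8)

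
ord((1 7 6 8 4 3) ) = 6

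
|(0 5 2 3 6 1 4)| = 7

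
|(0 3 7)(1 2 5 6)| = 12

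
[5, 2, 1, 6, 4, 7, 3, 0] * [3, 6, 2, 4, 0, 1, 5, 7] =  [1, 2, 6, 5, 0, 7, 4, 3]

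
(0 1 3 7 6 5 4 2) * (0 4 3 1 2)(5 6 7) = (0 2 4)(3 5)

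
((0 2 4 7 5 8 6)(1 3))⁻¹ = (0 6 8 5 7 4 2)(1 3)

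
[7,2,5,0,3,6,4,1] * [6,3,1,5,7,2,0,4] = [4,1,2,6,5,0,7,3]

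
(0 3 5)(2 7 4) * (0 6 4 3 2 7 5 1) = (0 2 5 6 4 7 3 1)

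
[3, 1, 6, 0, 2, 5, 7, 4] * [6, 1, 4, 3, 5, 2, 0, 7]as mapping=[0→3, 1→1, 2→0, 3→6, 4→4, 5→2, 6→7, 7→5]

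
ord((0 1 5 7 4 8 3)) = 7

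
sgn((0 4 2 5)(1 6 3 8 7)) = -1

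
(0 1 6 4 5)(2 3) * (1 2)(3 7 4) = (0 2 7 4 5)(1 6 3)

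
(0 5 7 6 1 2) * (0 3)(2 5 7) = (0 7 6 1 5 2 3)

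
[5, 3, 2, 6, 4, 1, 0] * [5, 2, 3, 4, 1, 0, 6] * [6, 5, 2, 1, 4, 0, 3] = [6, 4, 1, 3, 5, 2, 0]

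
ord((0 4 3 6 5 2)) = 6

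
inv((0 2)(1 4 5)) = (0 2)(1 5 4)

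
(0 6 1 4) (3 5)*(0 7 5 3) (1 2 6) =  (0 1 4 7 5) (2 6) 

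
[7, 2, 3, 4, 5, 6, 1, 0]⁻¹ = [7, 6, 1, 2, 3, 4, 5, 0]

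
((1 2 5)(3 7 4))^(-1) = (1 5 2)(3 4 7)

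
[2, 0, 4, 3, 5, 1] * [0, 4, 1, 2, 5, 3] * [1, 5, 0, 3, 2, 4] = [5, 1, 4, 0, 3, 2] 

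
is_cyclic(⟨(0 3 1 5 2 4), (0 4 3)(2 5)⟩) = no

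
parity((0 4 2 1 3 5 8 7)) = odd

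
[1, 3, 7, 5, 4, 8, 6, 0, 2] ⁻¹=[7, 0, 8, 1, 4, 3, 6, 2, 5] 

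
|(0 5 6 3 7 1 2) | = 7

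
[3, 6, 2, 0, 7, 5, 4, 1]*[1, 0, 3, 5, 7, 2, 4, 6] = [5, 4, 3, 1, 6, 2, 7, 0]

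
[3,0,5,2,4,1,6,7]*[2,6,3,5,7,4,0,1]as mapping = [0→5,1→2,2→4,3→3,4→7,5→6,6→0,7→1]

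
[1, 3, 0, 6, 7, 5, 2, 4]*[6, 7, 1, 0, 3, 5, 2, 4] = [7, 0, 6, 2, 4, 5, 1, 3]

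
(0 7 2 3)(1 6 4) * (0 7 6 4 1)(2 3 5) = (0 6 1 4)(2 5)(3 7)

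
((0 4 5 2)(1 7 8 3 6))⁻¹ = (0 2 5 4)(1 6 3 8 7)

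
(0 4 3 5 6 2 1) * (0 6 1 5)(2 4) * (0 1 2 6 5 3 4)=(0 6)(1 5 2 3)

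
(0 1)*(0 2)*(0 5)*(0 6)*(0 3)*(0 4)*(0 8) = (0 1 2 5 6 3 4 8)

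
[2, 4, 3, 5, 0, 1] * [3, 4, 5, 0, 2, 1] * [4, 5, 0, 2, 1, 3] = [3, 0, 4, 5, 2, 1]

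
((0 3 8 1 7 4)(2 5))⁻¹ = (0 4 7 1 8 3)(2 5)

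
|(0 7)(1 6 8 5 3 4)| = 6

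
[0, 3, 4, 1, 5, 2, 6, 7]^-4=[0, 1, 5, 3, 2, 4, 6, 7]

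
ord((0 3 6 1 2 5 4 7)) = 8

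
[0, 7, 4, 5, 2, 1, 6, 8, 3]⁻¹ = [0, 5, 4, 8, 2, 3, 6, 1, 7]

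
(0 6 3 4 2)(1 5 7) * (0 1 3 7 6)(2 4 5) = (1 2)(3 5 6 7)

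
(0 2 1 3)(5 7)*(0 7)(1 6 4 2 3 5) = (0 3 7 1 5)(2 6 4)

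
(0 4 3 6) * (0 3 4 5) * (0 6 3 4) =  (0 5 6 4)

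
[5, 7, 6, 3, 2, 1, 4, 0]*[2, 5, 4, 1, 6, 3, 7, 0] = [3, 0, 7, 1, 4, 5, 6, 2]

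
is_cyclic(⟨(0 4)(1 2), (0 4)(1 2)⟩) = yes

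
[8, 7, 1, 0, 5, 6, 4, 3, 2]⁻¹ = [3, 2, 8, 7, 6, 4, 5, 1, 0]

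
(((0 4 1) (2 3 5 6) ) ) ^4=(0 4 1) 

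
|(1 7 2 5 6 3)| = 6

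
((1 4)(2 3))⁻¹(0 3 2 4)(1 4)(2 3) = (0 2 3 1)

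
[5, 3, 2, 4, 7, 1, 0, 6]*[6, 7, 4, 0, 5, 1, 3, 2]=[1, 0, 4, 5, 2, 7, 6, 3]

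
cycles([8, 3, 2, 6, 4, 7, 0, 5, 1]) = (0 8 1 3 6)(5 7)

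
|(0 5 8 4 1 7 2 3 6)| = 9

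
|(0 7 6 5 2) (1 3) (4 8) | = 10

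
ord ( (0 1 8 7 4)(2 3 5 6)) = 20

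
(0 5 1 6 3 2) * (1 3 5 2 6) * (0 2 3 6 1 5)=(0 3 1 5 6)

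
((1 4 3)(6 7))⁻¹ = (1 3 4)(6 7)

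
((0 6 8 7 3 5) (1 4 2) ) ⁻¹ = (0 5 3 7 8 6) (1 2 4) 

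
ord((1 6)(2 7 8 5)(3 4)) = 4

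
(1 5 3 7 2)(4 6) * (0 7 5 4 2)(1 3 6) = (0 7)(1 4)(2 3 5 6)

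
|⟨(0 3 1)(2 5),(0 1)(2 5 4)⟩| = 36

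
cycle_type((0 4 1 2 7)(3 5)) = 2.5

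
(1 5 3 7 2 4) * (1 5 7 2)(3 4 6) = (1 7)(2 6 3)(4 5)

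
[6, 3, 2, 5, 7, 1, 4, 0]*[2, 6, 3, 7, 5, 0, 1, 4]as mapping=[0→1, 1→7, 2→3, 3→0, 4→4, 5→6, 6→5, 7→2]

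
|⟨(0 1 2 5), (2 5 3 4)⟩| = 120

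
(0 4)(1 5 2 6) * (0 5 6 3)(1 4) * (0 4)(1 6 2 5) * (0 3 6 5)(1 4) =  (0 5)(1 2 6 3)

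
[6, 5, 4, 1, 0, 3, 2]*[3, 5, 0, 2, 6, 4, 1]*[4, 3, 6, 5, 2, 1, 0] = [3, 2, 0, 1, 5, 6, 4]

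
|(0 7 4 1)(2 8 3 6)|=4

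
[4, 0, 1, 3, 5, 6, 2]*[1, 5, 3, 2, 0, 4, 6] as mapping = [0→0, 1→1, 2→5, 3→2, 4→4, 5→6, 6→3] 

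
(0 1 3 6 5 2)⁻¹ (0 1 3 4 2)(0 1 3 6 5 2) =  (0 1 3 6 4)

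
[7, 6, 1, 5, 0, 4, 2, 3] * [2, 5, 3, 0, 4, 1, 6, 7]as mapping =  [0→7, 1→6, 2→5, 3→1, 4→2, 5→4, 6→3, 7→0]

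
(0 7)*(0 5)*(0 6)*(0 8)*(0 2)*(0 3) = (0 7 5 6 8 2 3) 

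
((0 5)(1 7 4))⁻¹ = (0 5)(1 4 7)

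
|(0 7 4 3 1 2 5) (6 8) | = 14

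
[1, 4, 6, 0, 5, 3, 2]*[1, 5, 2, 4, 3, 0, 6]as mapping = [0→5, 1→3, 2→6, 3→1, 4→0, 5→4, 6→2]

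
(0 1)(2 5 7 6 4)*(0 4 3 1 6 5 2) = (0 6 3 1 4)(5 7)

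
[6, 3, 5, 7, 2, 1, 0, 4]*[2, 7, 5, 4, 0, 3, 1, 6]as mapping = [0→1, 1→4, 2→3, 3→6, 4→5, 5→7, 6→2, 7→0]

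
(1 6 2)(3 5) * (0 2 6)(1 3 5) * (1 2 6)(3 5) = (0 6 1)(2 5 3)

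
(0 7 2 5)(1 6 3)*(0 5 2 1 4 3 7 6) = (0 6 7 1)(3 4)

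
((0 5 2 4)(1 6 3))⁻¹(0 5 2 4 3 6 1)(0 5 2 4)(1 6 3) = (0 1 3 6 5 2 4)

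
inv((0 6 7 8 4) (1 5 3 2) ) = (0 4 8 7 6) (1 2 3 5) 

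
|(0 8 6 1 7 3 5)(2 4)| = 14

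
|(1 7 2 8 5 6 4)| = 7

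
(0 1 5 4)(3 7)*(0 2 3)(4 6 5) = (0 1 4 2 3 7)(5 6)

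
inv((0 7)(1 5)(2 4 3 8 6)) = (0 7)(1 5)(2 6 8 3 4)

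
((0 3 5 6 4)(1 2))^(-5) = (1 2)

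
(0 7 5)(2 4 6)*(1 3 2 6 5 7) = (0 1 3 2 4 5)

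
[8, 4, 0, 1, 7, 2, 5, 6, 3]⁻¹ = [2, 3, 5, 8, 1, 6, 7, 4, 0]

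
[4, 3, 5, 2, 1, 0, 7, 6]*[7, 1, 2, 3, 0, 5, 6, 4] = [0, 3, 5, 2, 1, 7, 4, 6] 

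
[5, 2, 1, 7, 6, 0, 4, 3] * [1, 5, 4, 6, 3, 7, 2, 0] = [7, 4, 5, 0, 2, 1, 3, 6] 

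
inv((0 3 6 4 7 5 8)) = (0 8 5 7 4 6 3)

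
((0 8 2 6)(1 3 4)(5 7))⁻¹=(0 6 2 8)(1 4 3)(5 7)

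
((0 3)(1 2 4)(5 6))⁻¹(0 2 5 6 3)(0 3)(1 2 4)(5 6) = (0 3 4 6 5)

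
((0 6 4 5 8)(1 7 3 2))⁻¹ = (0 8 5 4 6)(1 2 3 7)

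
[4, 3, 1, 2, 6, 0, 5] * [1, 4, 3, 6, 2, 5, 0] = [2, 6, 4, 3, 0, 1, 5]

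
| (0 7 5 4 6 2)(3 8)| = 6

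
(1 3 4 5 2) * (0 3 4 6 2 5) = (0 3 6 2 1 4)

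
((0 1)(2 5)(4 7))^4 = ()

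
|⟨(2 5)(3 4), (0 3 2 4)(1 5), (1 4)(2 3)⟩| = 360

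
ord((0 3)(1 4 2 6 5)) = 10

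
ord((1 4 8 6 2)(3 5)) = 10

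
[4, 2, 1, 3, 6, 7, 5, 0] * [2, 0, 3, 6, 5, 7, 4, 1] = [5, 3, 0, 6, 4, 1, 7, 2]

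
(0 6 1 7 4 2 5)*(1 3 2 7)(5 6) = (0 5)(2 6 3)(4 7)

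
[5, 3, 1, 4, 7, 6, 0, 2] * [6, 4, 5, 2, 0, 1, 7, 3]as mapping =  [0→1, 1→2, 2→4, 3→0, 4→3, 5→7, 6→6, 7→5]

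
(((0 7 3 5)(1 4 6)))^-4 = (1 6 4)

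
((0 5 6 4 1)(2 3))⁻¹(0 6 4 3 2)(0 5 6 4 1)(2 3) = (1 2 3 5 4)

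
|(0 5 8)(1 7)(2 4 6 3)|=12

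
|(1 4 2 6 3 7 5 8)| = 8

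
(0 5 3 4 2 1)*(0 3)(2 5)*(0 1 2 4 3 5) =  (0 4)(1 5)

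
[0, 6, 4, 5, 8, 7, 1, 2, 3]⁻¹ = [0, 6, 7, 8, 2, 3, 1, 5, 4]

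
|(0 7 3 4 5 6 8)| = 7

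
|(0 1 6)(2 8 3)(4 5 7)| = 3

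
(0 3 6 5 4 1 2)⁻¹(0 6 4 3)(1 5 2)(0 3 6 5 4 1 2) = (0 2 4)(1 6 3 5)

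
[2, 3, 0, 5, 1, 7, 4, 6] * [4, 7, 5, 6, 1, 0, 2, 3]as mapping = [0→5, 1→6, 2→4, 3→0, 4→7, 5→3, 6→1, 7→2]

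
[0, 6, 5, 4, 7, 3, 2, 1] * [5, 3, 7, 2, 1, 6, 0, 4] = [5, 0, 6, 1, 4, 2, 7, 3]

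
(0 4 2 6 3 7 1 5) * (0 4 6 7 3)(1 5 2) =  (0 6)(1 2 7 5 4)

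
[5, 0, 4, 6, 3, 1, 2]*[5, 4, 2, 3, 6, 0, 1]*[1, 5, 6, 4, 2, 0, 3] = [1, 0, 3, 5, 4, 2, 6]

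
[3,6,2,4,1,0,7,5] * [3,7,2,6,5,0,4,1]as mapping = [0→6,1→4,2→2,3→5,4→7,5→3,6→1,7→0]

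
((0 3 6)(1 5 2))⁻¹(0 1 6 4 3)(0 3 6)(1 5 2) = (0 4 6 3 5)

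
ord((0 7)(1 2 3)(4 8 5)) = 6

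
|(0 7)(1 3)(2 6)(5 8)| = 2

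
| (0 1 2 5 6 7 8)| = 7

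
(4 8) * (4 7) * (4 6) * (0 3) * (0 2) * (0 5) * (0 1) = (0 3 2 5 1)(4 8 7 6)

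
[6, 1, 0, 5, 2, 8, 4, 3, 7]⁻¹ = [2, 1, 4, 7, 6, 3, 0, 8, 5]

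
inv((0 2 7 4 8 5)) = (0 5 8 4 7 2)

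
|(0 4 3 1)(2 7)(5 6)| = 4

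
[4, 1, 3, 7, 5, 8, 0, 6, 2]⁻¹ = [6, 1, 8, 2, 0, 4, 7, 3, 5]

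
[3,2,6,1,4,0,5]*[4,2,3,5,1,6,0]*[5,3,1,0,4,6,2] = [6,0,5,1,3,4,2]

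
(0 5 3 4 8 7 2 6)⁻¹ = (0 6 2 7 8 4 3 5)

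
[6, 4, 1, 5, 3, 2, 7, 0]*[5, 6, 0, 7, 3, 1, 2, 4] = [2, 3, 6, 1, 7, 0, 4, 5]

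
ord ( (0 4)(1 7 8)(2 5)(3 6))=6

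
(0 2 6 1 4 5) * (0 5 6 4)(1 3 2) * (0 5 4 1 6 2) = (0 6 3)(1 5 4 2)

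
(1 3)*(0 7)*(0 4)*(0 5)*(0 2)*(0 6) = (0 7 4 5 2 6)(1 3)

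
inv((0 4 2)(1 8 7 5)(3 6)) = (0 2 4)(1 5 7 8)(3 6)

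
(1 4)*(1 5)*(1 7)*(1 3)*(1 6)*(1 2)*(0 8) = (0 8) (1 4 5 7 3 6 2) 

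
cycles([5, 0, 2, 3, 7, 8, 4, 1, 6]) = (0 5 8 6 4 7 1)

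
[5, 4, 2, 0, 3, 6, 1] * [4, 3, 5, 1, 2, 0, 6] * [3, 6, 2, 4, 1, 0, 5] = [3, 2, 0, 1, 6, 5, 4]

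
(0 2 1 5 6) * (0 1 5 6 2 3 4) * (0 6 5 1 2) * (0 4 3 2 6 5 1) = (0 2)(4 5)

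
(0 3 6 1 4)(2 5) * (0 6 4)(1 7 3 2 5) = (0 2 1)(3 4 6 7)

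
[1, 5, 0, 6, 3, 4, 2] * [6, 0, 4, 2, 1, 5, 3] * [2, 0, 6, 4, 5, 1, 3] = [2, 1, 3, 4, 6, 0, 5]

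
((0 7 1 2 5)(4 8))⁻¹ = (0 5 2 1 7)(4 8)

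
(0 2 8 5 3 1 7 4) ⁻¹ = (0 4 7 1 3 5 8 2) 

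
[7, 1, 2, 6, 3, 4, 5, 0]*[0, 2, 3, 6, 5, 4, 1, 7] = [7, 2, 3, 1, 6, 5, 4, 0]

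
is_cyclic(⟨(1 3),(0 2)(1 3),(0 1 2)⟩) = no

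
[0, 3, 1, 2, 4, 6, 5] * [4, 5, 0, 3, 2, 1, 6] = [4, 3, 5, 0, 2, 6, 1]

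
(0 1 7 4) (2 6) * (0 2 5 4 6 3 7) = (0 1) (2 3 7 6 5 4) 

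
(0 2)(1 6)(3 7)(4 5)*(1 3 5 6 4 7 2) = (0 1 4 6 3 2)(5 7)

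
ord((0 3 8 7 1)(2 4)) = 10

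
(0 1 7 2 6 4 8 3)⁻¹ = (0 3 8 4 6 2 7 1)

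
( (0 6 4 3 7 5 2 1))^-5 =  (0 3 2 6 7 1 4 5)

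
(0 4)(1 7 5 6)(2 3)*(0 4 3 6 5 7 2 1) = (0 3 1 2 6)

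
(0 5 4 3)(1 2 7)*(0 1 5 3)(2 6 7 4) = (0 3 1 6 7 5 2 4)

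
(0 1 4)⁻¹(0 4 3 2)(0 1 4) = (0 3 2 1)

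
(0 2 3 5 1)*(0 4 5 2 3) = (0 3 2)(1 4 5)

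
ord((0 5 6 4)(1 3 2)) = 12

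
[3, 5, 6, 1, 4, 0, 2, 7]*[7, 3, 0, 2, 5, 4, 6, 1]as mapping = [0→2, 1→4, 2→6, 3→3, 4→5, 5→7, 6→0, 7→1]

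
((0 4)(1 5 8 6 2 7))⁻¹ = (0 4)(1 7 2 6 8 5)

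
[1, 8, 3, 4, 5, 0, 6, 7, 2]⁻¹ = [5, 0, 8, 2, 3, 4, 6, 7, 1]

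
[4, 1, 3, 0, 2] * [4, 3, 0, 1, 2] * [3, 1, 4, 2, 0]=[4, 2, 1, 0, 3]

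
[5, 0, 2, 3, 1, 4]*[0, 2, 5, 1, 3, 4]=[4, 0, 5, 1, 2, 3]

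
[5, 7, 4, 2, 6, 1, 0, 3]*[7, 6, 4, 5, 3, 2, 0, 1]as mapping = [0→2, 1→1, 2→3, 3→4, 4→0, 5→6, 6→7, 7→5]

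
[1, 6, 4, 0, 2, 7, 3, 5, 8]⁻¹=[3, 0, 4, 6, 2, 7, 1, 5, 8]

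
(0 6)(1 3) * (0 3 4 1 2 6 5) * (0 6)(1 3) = (0 5 6 1 4 3 2)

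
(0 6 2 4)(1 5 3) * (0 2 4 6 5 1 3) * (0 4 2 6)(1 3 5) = (0 1 3 5 4 6 2)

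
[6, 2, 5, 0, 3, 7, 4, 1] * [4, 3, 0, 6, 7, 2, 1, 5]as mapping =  [0→1, 1→0, 2→2, 3→4, 4→6, 5→5, 6→7, 7→3]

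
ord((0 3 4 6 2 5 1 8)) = 8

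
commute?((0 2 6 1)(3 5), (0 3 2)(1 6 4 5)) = no:(0 2 6 1)(3 5)*(0 3 2)(1 6 4 5) = (1 3)(2 4 5), (0 3 2)(1 6 4 5)*(0 2 6 1)(3 5) = (0 5)(3 6 4)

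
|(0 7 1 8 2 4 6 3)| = 8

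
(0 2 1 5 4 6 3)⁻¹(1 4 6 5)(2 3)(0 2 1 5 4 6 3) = (0 1)(3 4 5 6)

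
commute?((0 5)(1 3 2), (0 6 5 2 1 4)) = no:(0 5)(1 3 2) * (0 6 5 2 1 4) = (0 2 4)(1 3)(5 6), (0 6 5 2 1 4) * (0 5)(1 3 2) = (0 6)(1 4 5)(2 3)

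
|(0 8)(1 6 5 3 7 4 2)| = 14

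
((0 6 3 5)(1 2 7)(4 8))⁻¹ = (0 5 3 6)(1 7 2)(4 8)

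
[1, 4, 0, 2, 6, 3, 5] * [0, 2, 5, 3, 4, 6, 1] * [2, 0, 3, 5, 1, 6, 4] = [3, 1, 2, 6, 0, 5, 4] 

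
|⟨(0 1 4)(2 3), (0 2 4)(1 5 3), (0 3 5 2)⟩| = 720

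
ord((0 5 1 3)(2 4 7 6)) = 4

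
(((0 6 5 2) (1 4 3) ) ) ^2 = (0 5) (1 3 4) (2 6) 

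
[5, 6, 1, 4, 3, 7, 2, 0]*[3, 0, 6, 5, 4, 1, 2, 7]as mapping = [0→1, 1→2, 2→0, 3→4, 4→5, 5→7, 6→6, 7→3]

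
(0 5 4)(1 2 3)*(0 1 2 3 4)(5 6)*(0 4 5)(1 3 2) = (0 6)(1 2 5 4 3)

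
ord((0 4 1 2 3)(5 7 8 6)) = 20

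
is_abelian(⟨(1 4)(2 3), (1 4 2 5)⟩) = no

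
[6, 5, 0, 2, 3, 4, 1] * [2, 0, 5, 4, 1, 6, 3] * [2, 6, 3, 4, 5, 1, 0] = [4, 0, 3, 1, 5, 6, 2] 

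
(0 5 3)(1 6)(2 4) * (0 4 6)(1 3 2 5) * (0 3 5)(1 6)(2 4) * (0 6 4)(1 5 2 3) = (0 4 6 2 5)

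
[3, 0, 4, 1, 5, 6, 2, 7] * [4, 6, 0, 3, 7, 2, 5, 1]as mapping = [0→3, 1→4, 2→7, 3→6, 4→2, 5→5, 6→0, 7→1]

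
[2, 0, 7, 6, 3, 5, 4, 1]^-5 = [1, 7, 0, 6, 3, 5, 4, 2]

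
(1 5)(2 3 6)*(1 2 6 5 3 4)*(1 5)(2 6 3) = (1 2 4 5 6 3)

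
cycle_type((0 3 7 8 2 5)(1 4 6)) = 3.6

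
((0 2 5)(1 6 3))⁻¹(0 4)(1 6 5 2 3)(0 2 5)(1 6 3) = (0 5 1 6 3)(2 4)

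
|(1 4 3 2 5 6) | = 6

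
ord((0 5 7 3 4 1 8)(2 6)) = 14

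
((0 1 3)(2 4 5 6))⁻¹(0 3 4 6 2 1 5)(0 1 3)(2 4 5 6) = (0 5 2 4 3 6 1)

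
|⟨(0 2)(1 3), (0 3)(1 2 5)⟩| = 120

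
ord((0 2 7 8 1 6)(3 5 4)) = 6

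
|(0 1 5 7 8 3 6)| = 7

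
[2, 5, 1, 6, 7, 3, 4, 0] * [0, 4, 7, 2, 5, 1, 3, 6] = [7, 1, 4, 3, 6, 2, 5, 0]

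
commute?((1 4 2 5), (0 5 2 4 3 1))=no:(1 4 2 5) * (0 5 2 4 3 1)=(0 5)(1 3), (0 5 2 4 3 1) * (1 4 2 5)=(0 1)(3 4)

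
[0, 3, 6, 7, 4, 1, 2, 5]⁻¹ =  [0, 5, 6, 1, 4, 7, 2, 3]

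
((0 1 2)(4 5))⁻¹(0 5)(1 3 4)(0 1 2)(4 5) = (1 4)(2 3 5)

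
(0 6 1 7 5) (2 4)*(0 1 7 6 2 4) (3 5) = (0 2) (1 6 7 3 5) 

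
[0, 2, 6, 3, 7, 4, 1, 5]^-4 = [0, 6, 1, 3, 5, 7, 2, 4]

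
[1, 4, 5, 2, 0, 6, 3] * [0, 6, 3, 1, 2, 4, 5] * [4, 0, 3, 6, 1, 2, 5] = [5, 3, 1, 6, 4, 2, 0]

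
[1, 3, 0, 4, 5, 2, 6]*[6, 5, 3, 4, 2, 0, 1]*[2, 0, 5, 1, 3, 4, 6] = [4, 3, 6, 5, 2, 1, 0]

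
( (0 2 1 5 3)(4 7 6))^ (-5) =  (4 7 6)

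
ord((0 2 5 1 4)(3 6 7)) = 15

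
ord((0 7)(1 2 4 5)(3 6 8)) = 12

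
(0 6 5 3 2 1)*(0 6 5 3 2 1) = (0 5 2)(1 6 3)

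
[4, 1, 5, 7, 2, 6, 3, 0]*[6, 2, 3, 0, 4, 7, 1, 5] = [4, 2, 7, 5, 3, 1, 0, 6]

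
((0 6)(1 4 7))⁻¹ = (0 6)(1 7 4)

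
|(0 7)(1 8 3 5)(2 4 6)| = 12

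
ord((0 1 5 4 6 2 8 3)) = 8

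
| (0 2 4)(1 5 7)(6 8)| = 6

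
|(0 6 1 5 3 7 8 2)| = 8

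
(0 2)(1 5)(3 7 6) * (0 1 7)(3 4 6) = (0 2 1 5 7 3)(4 6)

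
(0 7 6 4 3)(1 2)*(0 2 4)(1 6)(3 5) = (0 7 1 4 5 3 2 6)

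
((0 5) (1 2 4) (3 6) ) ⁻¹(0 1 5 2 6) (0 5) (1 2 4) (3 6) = (0 4 3 5 2) 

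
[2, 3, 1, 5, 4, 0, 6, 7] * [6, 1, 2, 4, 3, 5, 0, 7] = [2, 4, 1, 5, 3, 6, 0, 7]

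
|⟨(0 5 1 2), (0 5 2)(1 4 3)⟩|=120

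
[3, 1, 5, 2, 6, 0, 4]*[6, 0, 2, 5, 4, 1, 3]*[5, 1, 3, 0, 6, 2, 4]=[2, 5, 1, 3, 0, 4, 6]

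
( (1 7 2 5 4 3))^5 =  (1 3 4 5 2 7)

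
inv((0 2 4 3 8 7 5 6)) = (0 6 5 7 8 3 4 2)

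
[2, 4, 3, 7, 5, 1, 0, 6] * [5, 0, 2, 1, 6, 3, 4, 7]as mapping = [0→2, 1→6, 2→1, 3→7, 4→3, 5→0, 6→5, 7→4]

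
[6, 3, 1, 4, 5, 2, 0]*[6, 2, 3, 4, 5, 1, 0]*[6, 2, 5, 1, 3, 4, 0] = [6, 3, 5, 4, 2, 1, 0]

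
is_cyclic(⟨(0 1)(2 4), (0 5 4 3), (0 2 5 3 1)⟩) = no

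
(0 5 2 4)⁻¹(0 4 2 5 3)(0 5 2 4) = (0 4 2 3 5)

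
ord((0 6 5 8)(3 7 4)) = 12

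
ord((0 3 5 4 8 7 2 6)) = 8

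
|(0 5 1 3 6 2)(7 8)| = 6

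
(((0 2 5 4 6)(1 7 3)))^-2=(0 4 2 6 5)(1 7 3)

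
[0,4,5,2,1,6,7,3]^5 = [0,4,2,3,1,5,6,7]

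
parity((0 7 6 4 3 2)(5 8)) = even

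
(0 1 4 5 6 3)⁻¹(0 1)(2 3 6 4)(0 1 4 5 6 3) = (0 3 5 2)(1 4)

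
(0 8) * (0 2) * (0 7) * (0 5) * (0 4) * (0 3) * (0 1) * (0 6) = (0 8 2 7 5 4 3 1 6)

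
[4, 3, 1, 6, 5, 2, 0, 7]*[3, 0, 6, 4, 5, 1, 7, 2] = [5, 4, 0, 7, 1, 6, 3, 2]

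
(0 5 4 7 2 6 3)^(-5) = (0 4 2 3 5 7 6)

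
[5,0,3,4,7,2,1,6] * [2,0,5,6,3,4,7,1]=[4,2,6,3,1,5,0,7]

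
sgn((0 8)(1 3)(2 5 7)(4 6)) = -1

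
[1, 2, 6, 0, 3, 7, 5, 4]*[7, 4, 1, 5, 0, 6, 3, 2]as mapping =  [0→4, 1→1, 2→3, 3→7, 4→5, 5→2, 6→6, 7→0]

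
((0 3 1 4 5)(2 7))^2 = (0 1 5 3 4)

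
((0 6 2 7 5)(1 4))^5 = (1 4)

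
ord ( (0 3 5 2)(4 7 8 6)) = 4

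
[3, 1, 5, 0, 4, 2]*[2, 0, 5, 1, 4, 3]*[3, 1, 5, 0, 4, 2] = [1, 3, 0, 5, 4, 2]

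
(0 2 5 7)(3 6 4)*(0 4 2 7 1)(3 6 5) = (0 7 4 6 2 3 5 1)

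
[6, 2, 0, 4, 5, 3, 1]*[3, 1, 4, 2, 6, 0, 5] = [5, 4, 3, 6, 0, 2, 1]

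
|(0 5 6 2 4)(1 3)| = 10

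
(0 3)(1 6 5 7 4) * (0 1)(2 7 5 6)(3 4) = (0 4)(1 2 7 3)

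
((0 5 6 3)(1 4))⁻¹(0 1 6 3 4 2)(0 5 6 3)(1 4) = (0 1 2 5 4 3)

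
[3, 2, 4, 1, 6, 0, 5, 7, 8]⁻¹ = [5, 3, 1, 0, 2, 6, 4, 7, 8]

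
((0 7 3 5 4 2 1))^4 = (0 4 7 2 3 1 5)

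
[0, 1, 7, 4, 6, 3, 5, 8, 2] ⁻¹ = [0, 1, 8, 5, 3, 6, 4, 2, 7] 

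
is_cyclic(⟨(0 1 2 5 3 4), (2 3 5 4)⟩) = no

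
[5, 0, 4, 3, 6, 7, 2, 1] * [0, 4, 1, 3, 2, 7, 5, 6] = [7, 0, 2, 3, 5, 6, 1, 4]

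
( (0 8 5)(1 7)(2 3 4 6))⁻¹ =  (0 5 8)(1 7)(2 6 4 3)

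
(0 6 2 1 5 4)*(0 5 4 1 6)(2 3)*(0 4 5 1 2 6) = (0 4 1 5 2)(3 6)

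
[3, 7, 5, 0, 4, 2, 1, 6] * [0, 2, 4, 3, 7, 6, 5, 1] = [3, 1, 6, 0, 7, 4, 2, 5]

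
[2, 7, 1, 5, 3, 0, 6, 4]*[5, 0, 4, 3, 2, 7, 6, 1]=[4, 1, 0, 7, 3, 5, 6, 2]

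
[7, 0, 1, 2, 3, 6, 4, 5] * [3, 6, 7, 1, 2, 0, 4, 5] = [5, 3, 6, 7, 1, 4, 2, 0]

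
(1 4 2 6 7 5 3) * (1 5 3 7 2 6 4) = (2 4 6) (3 5 7) 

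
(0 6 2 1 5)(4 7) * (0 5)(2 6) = (0 2 1)(4 7)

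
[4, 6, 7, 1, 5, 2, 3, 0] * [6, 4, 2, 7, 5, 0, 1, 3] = [5, 1, 3, 4, 0, 2, 7, 6]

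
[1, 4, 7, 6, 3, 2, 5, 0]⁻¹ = [7, 0, 5, 4, 1, 6, 3, 2]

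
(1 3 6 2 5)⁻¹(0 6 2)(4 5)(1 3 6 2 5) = (0 2 5)(1 4)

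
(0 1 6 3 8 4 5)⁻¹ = (0 5 4 8 3 6 1)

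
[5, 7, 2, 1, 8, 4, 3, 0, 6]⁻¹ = [7, 3, 2, 6, 5, 0, 8, 1, 4]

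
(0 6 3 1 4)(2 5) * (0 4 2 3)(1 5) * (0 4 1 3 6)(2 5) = (1 5 6 4)(2 3)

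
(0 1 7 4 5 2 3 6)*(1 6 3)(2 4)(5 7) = (0 6)(1 5 4 7 2)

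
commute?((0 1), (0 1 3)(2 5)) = no:(0 1)*(0 1 3)(2 5) = (0 3)(2 5), (0 1 3)(2 5)*(0 1) = (1 3)(2 5)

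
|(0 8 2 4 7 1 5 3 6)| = 9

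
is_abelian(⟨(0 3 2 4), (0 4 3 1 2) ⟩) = no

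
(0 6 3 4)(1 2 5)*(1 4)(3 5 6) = (0 3 1 2 6 5 4)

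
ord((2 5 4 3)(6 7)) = 4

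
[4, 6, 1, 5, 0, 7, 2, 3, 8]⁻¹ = [4, 2, 6, 7, 0, 3, 1, 5, 8]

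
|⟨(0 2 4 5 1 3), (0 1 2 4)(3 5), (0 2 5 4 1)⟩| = 720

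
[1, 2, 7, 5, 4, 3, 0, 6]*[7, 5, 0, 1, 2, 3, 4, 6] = [5, 0, 6, 3, 2, 1, 7, 4]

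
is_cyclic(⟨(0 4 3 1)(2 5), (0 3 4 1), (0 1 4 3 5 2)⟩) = no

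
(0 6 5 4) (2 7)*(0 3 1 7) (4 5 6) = (0 4 3 1 7 2) 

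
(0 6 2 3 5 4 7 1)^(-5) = (0 3 7 6 5 1 2 4)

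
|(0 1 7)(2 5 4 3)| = 12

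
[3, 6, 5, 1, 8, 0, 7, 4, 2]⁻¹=[5, 3, 8, 0, 7, 2, 1, 6, 4]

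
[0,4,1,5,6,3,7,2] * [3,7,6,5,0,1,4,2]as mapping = [0→3,1→0,2→7,3→1,4→4,5→5,6→2,7→6]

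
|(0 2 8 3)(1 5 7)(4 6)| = 12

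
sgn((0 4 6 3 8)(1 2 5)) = 1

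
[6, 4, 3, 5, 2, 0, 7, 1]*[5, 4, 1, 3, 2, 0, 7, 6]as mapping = [0→7, 1→2, 2→3, 3→0, 4→1, 5→5, 6→6, 7→4]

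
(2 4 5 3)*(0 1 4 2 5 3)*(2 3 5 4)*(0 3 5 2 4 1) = (1 4 2 5 3) 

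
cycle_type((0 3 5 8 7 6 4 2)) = 8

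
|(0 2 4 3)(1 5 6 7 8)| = 20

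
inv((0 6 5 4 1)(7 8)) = (0 1 4 5 6)(7 8)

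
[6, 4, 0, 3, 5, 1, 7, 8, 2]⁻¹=[2, 5, 8, 3, 1, 4, 0, 6, 7]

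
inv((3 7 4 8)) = (3 8 4 7)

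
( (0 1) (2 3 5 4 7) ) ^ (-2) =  (2 4 3 7 5) 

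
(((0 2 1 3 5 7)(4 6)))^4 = (0 5 1)(2 7 3)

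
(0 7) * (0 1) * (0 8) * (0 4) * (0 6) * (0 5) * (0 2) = (0 7 1 8 4 6 5 2) 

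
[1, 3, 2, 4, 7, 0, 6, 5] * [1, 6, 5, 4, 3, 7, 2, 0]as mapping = [0→6, 1→4, 2→5, 3→3, 4→0, 5→1, 6→2, 7→7]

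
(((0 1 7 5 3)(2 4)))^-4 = (0 1 7 5 3)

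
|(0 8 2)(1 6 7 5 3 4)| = 6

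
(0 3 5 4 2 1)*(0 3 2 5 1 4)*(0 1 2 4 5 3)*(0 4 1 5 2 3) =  (0 1 4)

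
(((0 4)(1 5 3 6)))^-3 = (0 4)(1 5 3 6)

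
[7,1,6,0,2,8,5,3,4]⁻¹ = [3,1,4,7,8,6,2,0,5]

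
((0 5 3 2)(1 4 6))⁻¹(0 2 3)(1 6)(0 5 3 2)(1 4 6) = (0 2 5)(1 4)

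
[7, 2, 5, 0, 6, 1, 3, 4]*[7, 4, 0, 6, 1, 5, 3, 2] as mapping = [0→2, 1→0, 2→5, 3→7, 4→3, 5→4, 6→6, 7→1] 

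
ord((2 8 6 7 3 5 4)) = 7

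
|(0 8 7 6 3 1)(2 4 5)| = 6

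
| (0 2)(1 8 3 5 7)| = 10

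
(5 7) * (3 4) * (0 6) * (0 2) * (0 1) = (0 6 2 1)(3 4)(5 7)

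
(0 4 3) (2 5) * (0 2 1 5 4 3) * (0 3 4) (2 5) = (0 4 3 5 1 2) 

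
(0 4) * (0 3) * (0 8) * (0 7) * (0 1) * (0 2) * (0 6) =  (0 4 3 8 7 1 2 6)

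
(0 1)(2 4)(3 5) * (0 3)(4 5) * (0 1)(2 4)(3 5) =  (1 5)(2 3)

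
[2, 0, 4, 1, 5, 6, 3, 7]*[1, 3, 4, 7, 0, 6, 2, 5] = [4, 1, 0, 3, 6, 2, 7, 5]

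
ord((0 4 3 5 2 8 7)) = 7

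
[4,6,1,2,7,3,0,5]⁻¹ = [6,2,3,5,0,7,1,4]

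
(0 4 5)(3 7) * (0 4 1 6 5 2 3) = (0 1 6 5 4 2 3 7)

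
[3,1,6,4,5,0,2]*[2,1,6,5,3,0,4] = [5,1,4,3,0,2,6]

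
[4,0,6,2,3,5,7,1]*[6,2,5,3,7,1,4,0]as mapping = [0→7,1→6,2→4,3→5,4→3,5→1,6→0,7→2]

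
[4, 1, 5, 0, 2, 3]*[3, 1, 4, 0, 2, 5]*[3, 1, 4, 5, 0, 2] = [4, 1, 2, 5, 0, 3]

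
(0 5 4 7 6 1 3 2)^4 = (0 6)(1 5)(2 7)(3 4)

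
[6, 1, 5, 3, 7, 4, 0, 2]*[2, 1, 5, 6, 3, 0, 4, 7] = [4, 1, 0, 6, 7, 3, 2, 5]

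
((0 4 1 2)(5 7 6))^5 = (0 4 1 2)(5 6 7)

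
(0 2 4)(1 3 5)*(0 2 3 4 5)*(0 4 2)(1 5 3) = (0 1 2 3 4)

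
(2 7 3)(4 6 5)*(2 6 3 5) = (2 7 5 4 3 6)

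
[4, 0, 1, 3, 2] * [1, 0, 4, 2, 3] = [3, 1, 0, 2, 4]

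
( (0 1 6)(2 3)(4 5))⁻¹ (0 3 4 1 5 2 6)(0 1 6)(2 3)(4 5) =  (0 1 2 5 6 4 3)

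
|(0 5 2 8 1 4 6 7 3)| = 9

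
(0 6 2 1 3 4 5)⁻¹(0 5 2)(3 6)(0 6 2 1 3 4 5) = (0 1 6)(2 4)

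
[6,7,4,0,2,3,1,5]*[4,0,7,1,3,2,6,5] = [6,5,3,4,7,1,0,2]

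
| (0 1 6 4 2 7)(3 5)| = 6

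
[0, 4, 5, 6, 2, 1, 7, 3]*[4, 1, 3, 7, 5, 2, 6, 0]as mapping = [0→4, 1→5, 2→2, 3→6, 4→3, 5→1, 6→0, 7→7]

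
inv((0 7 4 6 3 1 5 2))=(0 2 5 1 3 6 4 7)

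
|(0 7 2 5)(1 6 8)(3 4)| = 12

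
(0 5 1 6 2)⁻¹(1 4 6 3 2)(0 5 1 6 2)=(0 6 4 2 3)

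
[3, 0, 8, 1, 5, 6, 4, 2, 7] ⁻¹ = [1, 3, 7, 0, 6, 4, 5, 8, 2] 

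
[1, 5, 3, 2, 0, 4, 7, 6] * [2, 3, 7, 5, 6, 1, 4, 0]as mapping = [0→3, 1→1, 2→5, 3→7, 4→2, 5→6, 6→0, 7→4]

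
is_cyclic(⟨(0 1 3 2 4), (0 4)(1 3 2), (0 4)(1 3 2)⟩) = no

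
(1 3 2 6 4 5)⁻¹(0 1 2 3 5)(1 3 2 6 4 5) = (0 3 6 2 1)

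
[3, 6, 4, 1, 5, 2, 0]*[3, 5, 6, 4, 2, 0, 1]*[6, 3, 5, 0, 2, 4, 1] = [2, 3, 5, 4, 6, 1, 0]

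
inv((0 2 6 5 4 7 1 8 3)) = (0 3 8 1 7 4 5 6 2)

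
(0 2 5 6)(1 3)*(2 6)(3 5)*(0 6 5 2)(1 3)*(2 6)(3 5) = (0 3 5)(1 6 2)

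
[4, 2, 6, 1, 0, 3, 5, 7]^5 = [4, 1, 2, 3, 0, 5, 6, 7]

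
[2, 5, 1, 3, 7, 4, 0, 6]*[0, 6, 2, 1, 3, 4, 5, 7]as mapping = [0→2, 1→4, 2→6, 3→1, 4→7, 5→3, 6→0, 7→5]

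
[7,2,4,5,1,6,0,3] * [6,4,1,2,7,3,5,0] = [0,1,7,3,4,5,6,2]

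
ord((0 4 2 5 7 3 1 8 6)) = 9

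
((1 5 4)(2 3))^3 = (2 3)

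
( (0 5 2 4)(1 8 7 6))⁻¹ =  (0 4 2 5)(1 6 7 8)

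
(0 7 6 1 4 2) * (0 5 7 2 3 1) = (0 2 5 7 6)(1 4 3)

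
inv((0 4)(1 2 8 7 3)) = (0 4)(1 3 7 8 2)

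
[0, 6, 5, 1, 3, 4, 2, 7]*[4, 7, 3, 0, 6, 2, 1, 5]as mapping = [0→4, 1→1, 2→2, 3→7, 4→0, 5→6, 6→3, 7→5]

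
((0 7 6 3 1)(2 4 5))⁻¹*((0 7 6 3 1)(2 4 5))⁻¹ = (0 3 7 1 6)(2 4 5)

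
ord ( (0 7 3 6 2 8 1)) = 7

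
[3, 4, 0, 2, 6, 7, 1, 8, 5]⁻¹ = [2, 6, 3, 0, 1, 8, 4, 5, 7]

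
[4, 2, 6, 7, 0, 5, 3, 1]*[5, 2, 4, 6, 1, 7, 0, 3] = [1, 4, 0, 3, 5, 7, 6, 2]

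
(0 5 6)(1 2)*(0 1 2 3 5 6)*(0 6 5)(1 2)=(0 5 6 2 1 3)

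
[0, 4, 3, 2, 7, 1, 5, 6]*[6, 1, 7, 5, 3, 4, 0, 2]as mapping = [0→6, 1→3, 2→5, 3→7, 4→2, 5→1, 6→4, 7→0]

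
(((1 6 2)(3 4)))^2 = (1 2 6)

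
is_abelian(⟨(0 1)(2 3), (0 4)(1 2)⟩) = no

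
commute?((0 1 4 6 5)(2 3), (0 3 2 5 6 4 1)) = no:(0 1 4 6 5)(2 3)*(0 3 2 5 6 4 1) = (3 5), (0 3 2 5 6 4 1)*(0 1 4 6 5)(2 3) = (0 2)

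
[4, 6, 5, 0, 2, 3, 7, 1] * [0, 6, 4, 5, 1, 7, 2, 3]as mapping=[0→1, 1→2, 2→7, 3→0, 4→4, 5→5, 6→3, 7→6]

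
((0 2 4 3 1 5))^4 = (0 1 4)(2 5 3)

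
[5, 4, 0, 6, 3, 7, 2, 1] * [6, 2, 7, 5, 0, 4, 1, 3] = [4, 0, 6, 1, 5, 3, 7, 2]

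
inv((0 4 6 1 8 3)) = (0 3 8 1 6 4)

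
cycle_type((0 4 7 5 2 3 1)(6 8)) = 2.7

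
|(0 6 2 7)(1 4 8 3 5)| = 20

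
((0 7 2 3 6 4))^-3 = (0 3)(2 4)(6 7)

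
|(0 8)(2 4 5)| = 6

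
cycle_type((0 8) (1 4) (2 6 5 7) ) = 2^2.4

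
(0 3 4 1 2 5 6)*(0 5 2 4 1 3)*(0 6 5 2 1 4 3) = (0 6 2 1 3 4)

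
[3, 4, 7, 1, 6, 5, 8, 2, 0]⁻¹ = [8, 3, 7, 0, 1, 5, 4, 2, 6]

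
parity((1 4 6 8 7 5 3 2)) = odd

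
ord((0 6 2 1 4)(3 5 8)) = 15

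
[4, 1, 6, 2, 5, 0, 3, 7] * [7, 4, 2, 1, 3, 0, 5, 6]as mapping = [0→3, 1→4, 2→5, 3→2, 4→0, 5→7, 6→1, 7→6]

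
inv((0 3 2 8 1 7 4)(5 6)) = (0 4 7 1 8 2 3)(5 6)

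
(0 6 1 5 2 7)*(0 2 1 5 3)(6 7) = (0 7 2 6 5 1 3)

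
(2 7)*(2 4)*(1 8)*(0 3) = (0 3)(1 8)(2 7 4)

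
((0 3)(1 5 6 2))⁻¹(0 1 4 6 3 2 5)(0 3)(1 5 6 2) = (0 1 6 3 5 4 2)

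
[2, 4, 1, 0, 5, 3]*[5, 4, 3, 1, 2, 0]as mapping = [0→3, 1→2, 2→4, 3→5, 4→0, 5→1]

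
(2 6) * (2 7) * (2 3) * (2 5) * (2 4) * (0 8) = (0 8)(2 6 7 3 5 4)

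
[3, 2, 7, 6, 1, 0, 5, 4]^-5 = [5, 4, 1, 0, 7, 6, 3, 2]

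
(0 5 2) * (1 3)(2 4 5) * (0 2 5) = (0 5 4)(1 3)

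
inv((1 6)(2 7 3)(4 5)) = (1 6)(2 3 7)(4 5)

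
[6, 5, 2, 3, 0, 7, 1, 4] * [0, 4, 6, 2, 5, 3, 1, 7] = [1, 3, 6, 2, 0, 7, 4, 5]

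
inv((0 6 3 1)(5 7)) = (0 1 3 6)(5 7)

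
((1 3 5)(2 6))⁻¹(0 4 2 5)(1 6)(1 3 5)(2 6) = (0 4 6 1)(2 3)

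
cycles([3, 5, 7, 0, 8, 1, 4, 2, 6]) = (0 3)(1 5)(2 7)(4 8 6)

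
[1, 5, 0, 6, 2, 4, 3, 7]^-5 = [0, 1, 2, 6, 4, 5, 3, 7]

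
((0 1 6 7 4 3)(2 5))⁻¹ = (0 3 4 7 6 1)(2 5)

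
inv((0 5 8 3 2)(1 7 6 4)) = (0 2 3 8 5)(1 4 6 7)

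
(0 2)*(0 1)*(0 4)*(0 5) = (0 2 1 4 5)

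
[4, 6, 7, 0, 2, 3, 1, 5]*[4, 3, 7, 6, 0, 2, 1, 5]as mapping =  [0→0, 1→1, 2→5, 3→4, 4→7, 5→6, 6→3, 7→2]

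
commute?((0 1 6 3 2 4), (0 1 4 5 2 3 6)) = no:(0 1 6 3 2 4) * (0 1 4 5 2 3 6) = (0 4 1)(2 5), (0 1 4 5 2 3 6) * (0 1 6 3 2 4) = (0 6 1)(4 5)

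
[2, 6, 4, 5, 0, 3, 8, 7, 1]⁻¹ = [4, 8, 0, 5, 2, 3, 1, 7, 6]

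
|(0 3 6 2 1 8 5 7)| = 8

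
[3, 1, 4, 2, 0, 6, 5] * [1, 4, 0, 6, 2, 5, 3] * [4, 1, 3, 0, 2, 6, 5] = [5, 2, 3, 4, 1, 0, 6]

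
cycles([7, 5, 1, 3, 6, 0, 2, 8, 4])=(0 7 8 4 6 2 1 5)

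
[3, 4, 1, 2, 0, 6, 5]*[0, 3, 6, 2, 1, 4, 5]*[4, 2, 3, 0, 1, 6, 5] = [3, 2, 0, 5, 4, 6, 1]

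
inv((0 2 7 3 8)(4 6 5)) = (0 8 3 7 2)(4 5 6)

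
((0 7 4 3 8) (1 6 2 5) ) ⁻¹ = (0 8 3 4 7) (1 5 2 6) 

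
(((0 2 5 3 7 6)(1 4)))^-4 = (0 5 7)(2 3 6)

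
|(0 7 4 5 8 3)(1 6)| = 6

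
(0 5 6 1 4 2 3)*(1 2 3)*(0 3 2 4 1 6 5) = (2 6 4)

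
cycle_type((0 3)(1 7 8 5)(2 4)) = 2^2.4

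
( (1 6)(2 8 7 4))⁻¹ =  (1 6)(2 4 7 8)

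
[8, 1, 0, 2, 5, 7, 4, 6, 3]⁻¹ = [2, 1, 3, 8, 6, 4, 7, 5, 0]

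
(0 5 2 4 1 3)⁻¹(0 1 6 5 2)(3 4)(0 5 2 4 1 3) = (0 1)(2 4 5 3 6)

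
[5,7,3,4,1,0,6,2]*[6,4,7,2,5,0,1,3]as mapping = [0→0,1→3,2→2,3→5,4→4,5→6,6→1,7→7]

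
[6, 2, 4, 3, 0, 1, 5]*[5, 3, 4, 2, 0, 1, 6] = [6, 4, 0, 2, 5, 3, 1]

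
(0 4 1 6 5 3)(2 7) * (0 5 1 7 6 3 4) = (1 3 5 4 7 2 6)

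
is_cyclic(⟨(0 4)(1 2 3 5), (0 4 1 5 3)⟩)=no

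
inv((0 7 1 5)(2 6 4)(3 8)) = (0 5 1 7)(2 4 6)(3 8)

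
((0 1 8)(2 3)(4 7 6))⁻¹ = (0 8 1)(2 3)(4 6 7)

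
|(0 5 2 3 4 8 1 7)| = 8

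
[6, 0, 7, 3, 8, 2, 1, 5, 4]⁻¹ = [1, 6, 5, 3, 8, 7, 0, 2, 4]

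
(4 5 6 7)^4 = ()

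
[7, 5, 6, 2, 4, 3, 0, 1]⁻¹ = [6, 7, 3, 5, 4, 1, 2, 0]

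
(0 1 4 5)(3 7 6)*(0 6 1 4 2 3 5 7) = (0 4 7 1 2 3)(5 6)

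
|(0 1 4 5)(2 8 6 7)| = 4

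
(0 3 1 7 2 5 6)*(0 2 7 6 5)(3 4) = (0 4 3 1 6 2)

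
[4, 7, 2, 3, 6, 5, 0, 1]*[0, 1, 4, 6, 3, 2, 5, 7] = [3, 7, 4, 6, 5, 2, 0, 1]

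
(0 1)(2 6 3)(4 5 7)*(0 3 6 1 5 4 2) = (0 5 7 2 1 3)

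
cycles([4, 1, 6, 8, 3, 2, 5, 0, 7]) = (0 4 3 8 7)(2 6 5)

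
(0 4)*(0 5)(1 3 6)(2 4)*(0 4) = (0 2)(1 3 6)(4 5)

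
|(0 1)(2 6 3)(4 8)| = 6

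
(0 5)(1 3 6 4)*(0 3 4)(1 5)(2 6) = (0 1 4 5 3 2 6)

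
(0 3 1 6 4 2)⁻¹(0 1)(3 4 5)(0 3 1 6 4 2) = (1 2 5)(3 6)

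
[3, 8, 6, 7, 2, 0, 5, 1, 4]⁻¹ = [5, 7, 4, 0, 8, 6, 2, 3, 1]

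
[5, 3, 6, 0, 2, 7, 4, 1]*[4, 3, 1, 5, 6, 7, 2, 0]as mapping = [0→7, 1→5, 2→2, 3→4, 4→1, 5→0, 6→6, 7→3]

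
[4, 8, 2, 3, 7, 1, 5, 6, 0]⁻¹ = [8, 5, 2, 3, 0, 6, 7, 4, 1]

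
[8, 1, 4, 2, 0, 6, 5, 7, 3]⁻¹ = [4, 1, 3, 8, 2, 6, 5, 7, 0]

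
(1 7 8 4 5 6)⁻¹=(1 6 5 4 8 7)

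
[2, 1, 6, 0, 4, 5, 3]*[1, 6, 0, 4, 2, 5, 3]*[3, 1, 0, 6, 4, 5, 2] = [3, 2, 6, 1, 0, 5, 4]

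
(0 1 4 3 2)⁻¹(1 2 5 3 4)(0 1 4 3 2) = (0 5 2 3 4)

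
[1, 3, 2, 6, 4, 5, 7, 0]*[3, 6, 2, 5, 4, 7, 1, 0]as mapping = [0→6, 1→5, 2→2, 3→1, 4→4, 5→7, 6→0, 7→3]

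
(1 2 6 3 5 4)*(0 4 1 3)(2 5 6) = (0 4 3 6)(1 5)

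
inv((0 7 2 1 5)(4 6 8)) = (0 5 1 2 7)(4 8 6)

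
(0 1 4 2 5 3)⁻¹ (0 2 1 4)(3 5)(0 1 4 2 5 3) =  (0 3)(1 5 4 2)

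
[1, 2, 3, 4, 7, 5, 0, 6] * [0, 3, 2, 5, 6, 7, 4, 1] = [3, 2, 5, 6, 1, 7, 0, 4]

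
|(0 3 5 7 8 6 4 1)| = 8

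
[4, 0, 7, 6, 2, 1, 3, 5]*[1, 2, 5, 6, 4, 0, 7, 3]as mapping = [0→4, 1→1, 2→3, 3→7, 4→5, 5→2, 6→6, 7→0]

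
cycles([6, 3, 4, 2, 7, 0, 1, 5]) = (0 6 1 3 2 4 7 5)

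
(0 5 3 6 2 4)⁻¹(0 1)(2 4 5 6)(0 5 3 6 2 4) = (0 3 2 4)(1 5)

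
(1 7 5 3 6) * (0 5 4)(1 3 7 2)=(0 5 7 4)(1 2)(3 6)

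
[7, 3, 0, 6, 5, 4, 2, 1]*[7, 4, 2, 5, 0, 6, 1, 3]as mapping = [0→3, 1→5, 2→7, 3→1, 4→6, 5→0, 6→2, 7→4]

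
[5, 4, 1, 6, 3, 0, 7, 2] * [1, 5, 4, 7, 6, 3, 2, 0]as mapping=[0→3, 1→6, 2→5, 3→2, 4→7, 5→1, 6→0, 7→4]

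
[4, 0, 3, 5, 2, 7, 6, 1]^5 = [7, 5, 0, 4, 1, 2, 6, 3]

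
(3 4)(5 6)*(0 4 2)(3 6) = (0 4 6 5 3 2)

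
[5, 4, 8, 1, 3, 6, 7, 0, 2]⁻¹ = [7, 3, 8, 4, 1, 0, 5, 6, 2]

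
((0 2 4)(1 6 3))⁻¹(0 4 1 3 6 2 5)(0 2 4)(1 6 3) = (0 6 1 3 4 5 2)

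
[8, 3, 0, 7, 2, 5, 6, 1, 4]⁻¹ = [2, 7, 4, 1, 8, 5, 6, 3, 0]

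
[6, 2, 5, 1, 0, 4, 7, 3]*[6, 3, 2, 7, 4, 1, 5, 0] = [5, 2, 1, 3, 6, 4, 0, 7]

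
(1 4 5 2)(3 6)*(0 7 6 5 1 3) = (0 7 6)(1 4)(2 3 5)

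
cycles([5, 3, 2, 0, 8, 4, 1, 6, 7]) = (0 5 4 8 7 6 1 3)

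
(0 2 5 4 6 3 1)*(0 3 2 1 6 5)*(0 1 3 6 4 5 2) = (0 3 4 2 1 6)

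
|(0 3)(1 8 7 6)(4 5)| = 4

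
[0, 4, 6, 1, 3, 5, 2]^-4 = [0, 3, 2, 4, 1, 5, 6]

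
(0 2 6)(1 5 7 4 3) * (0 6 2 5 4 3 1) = (0 5 7 3)(1 4)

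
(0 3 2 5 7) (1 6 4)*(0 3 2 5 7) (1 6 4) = (0 2 7 3 5) (1 4 6) 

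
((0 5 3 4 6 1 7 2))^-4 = (0 6)(1 5)(2 4)(3 7)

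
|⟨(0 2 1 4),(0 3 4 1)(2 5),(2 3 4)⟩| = 720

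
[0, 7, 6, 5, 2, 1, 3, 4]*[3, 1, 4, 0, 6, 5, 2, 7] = [3, 7, 2, 5, 4, 1, 0, 6]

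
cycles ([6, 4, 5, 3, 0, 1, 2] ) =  (0 6 2 5 1 4)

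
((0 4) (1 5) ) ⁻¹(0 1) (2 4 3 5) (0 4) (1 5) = (0 3 1 2) (4 5) 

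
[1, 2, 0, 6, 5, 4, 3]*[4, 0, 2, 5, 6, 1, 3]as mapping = [0→0, 1→2, 2→4, 3→3, 4→1, 5→6, 6→5]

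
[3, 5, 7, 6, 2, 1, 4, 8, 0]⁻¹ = [8, 5, 4, 0, 6, 1, 3, 2, 7]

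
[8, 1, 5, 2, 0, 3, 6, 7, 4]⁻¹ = [4, 1, 3, 5, 8, 2, 6, 7, 0]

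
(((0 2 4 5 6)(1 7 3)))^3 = (0 5 2 6 4)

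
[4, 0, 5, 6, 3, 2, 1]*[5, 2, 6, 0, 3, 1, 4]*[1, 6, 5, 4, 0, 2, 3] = [4, 2, 6, 0, 1, 3, 5]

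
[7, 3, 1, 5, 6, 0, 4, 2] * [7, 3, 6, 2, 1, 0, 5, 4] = [4, 2, 3, 0, 5, 7, 1, 6]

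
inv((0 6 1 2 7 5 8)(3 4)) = (0 8 5 7 2 1 6)(3 4)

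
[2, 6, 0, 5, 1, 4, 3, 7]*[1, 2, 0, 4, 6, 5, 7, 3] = [0, 7, 1, 5, 2, 6, 4, 3]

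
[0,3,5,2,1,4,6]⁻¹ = [0,4,3,1,5,2,6]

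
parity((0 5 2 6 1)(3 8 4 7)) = odd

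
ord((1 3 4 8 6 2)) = 6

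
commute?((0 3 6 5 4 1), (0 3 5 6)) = no:(0 3 6 5 4 1)*(0 3 5 6) = (0 5 4 1 3), (0 3 5 6)*(0 3 6 5 4 1) = (0 6 3 4 1)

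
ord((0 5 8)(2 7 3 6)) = 12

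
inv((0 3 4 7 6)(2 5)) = (0 6 7 4 3)(2 5)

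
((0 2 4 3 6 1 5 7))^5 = (0 1 4 7 6 2 5 3)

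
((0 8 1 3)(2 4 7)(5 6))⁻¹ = (0 3 1 8)(2 7 4)(5 6)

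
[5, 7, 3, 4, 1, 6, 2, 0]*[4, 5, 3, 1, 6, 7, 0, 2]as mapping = [0→7, 1→2, 2→1, 3→6, 4→5, 5→0, 6→3, 7→4]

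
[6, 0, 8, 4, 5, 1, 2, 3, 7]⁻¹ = [1, 5, 6, 7, 3, 4, 0, 8, 2]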